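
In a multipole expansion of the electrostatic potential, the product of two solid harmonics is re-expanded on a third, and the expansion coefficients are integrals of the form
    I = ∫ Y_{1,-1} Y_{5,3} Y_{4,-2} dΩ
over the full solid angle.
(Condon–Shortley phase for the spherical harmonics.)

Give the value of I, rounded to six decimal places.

-0.259847

Rules hold: Σm=0, L=10 even, 4≤4≤6.
N = 3·11·9 = 297
Δ = 2!·0!·8!/11! = 1/495
Racah Σ t=1..1: t=1:−1/576 = -1/576
⇒ 3j(1 5 4; 0 0 0)² = 5/99, sgn -1
Racah Σ t=2..2: t=2:+1/2880 = 1/2880
⇒ 3j(1 5 4; -1 3 -2)² = 28/495, sgn +1
4πI² = N·(3j₀)²·(3jₘ)² = 28/33
I = -1·√(0.848485/4π) = -0.25984664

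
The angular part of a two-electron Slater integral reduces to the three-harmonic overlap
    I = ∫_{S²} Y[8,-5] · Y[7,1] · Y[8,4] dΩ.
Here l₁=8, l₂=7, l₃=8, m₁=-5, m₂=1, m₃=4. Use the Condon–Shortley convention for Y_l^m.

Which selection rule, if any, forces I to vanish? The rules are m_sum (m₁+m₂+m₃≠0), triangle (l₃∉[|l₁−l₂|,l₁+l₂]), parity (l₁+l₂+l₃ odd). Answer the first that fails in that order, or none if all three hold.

m₁+m₂+m₃ = -5 + 1 + 4 = 0  ✓
triangle: |8−7|=1 ≤ l₃=8 ≤ 8+7=15  ✓
parity: l₁+l₂+l₃ = 23 is odd  ✗

parity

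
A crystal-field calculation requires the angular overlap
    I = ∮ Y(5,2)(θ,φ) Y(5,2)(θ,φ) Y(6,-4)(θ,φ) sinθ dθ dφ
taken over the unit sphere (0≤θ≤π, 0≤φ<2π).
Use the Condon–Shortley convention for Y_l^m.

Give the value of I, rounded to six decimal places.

Rules hold: Σm=0, L=16 even, 0≤6≤10.
N = 11·11·13 = 1573
Δ = 4!·6!·6!/17! = 1/28588560
Racah Σ t=0..4: t=0:+1/345600 t=1:−1/13824 t=2:+1/5184 t=3:−1/13824 t=4:+1/345600 = 7/129600
⇒ 3j(5 5 6; 0 0 0)² = 80/7293, sgn +1
Racah Σ t=1..3: t=1:−1/207360 t=2:+1/57600 t=3:−1/207360 = 1/129600
⇒ 3j(5 5 6; 2 2 -4)² = 168/12155, sgn +1
4πI² = N·(3j₀)²·(3jₘ)² = 896/3757
I = +1·√(0.238488/4π) = 0.13776169

0.137762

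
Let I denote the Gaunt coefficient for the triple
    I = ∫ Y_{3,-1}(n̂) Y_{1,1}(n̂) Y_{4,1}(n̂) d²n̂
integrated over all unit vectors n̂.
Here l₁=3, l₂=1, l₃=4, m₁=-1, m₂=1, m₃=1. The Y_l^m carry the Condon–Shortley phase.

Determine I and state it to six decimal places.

0.000000

m-sum = -1 + 1 + 1 = 1 ≠ 0 ⇒ I = 0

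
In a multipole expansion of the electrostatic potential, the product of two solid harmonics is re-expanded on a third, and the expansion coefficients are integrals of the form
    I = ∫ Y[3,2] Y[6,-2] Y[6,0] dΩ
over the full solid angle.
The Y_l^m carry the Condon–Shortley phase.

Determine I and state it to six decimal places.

0.000000

Σlᵢ=15 odd — θ-integrand is odd under cosθ→−cosθ; I=0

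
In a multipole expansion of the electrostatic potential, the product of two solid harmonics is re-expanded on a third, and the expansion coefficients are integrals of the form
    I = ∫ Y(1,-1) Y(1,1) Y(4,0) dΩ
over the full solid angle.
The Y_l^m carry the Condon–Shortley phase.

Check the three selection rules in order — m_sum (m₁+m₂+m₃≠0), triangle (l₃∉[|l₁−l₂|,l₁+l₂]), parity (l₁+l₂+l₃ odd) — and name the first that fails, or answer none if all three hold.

Σmᵢ = 0  ✓
l₃∈[|l₁−l₂|,l₁+l₂]=[0,2], have l₃=4  ✗
Σlᵢ = 6 ⇒ even

triangle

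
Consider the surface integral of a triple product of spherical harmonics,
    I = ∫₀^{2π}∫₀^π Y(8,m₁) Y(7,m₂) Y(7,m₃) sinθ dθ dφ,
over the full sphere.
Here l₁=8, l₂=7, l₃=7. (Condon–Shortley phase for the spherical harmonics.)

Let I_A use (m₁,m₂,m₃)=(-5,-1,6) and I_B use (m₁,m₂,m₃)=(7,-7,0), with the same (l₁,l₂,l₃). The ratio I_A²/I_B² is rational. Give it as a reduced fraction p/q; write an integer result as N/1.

16/35

Same 8,7,7: normalisation and zero-m 3j drop out of the ratio.
A: Δ: 8! 8! 6! / 23! → 1/22086194130; sum: t=5:−1/3483648000 t=6:+1/5225472000 = -1/10450944000; 3j²(8 7 7; -5 -1 6) = Δ·Π!·Σ² = 104/37145  (sign +1)
B: Δ: 8! 8! 6! / 23! → 1/22086194130; sum: t=0:+1/146313216000 = 1/146313216000; 3j²(8 7 7; 7 -7 0) = Δ·Π!·Σ² = 91/14858  (sign -1)
I_A²/I_B² = (104/37145)/(91/14858) = 16/35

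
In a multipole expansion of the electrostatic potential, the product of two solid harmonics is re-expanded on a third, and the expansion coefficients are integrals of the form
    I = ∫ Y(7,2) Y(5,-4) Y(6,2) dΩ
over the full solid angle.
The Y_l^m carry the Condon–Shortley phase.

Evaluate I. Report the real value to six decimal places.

Checks pass: Σm=0; 18 even; l₃=6∈[2,12].
(2·7+1)(2·5+1)(2·6+1) = 2145
Δ: 6! 8! 4! / 19! → 1/174594420
sum: t=1:−1/4147200 t=2:+1/207360 t=3:−1/82944 t=4:+1/207360 t=5:−1/4147200 = -1/345600
3j²(7 5 6; 0 0 0) = Δ·Π!·Σ² = 420/46189  (sign -1)
sum: t=0:+1/3110400 t=1:−1/1658880 = -7/24883200
3j²(7 5 6; 2 -4 2) = Δ·Π!·Σ² = 4802/692835  (sign -1)
combine: 4πI² = 2145·420/46189·4802/692835 = 2016840/14919047
take √, sign +1: I = 0.10371946

0.103719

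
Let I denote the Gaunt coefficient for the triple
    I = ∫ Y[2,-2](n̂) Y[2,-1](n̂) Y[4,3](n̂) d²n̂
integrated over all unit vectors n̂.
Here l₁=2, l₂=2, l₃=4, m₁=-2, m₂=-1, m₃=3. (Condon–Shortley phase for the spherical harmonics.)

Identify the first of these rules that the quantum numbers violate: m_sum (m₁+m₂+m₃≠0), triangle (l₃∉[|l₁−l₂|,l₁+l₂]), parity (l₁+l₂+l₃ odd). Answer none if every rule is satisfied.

none

Σmᵢ = 0  ✓
l₃∈[|l₁−l₂|,l₁+l₂]=[0,4], have l₃=4  ✓
Σlᵢ = 8 ⇒ even  ✓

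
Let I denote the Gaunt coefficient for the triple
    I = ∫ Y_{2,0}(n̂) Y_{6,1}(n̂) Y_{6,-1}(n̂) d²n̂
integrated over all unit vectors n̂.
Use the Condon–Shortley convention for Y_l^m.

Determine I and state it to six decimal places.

-0.149094

Rules hold: Σm=0, L=14 even, 4≤6≤8.
N = 5·13·13 = 845
Δ = 2!·2!·10!/15! = 1/90090
Racah Σ t=0..2: t=0:+1/69120 t=1:−1/14400 t=2:+1/69120 = -7/172800
⇒ 3j(2 6 6; 0 0 0)² = 14/715, sgn -1
Racah Σ t=0..2: t=0:+1/120960 t=1:−1/17280 t=2:+1/57600 = -13/403200
⇒ 3j(2 6 6; 0 1 -1)² = 13/770, sgn +1
4πI² = N·(3j₀)²·(3jₘ)² = 169/605
I = -1·√(0.279339/4π) = -0.14909419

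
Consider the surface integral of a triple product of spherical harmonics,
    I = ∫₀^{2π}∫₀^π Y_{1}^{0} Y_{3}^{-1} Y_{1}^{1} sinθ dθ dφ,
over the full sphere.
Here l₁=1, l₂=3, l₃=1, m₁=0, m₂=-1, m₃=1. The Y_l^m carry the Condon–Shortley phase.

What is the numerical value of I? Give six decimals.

0.000000

triangle: need 2≤l₃≤4, have 1; I=0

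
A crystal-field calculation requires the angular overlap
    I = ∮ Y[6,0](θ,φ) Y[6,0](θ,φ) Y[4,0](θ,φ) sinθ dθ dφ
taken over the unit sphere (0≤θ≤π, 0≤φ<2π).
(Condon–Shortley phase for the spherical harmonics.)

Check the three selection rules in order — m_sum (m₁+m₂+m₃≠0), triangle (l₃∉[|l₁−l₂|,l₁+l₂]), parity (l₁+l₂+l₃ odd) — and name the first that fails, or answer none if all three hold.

none

m₁+m₂+m₃ = 0 + 0 + 0 = 0  ✓
triangle: |6−6|=0 ≤ l₃=4 ≤ 6+6=12  ✓
parity: l₁+l₂+l₃ = 16 is even  ✓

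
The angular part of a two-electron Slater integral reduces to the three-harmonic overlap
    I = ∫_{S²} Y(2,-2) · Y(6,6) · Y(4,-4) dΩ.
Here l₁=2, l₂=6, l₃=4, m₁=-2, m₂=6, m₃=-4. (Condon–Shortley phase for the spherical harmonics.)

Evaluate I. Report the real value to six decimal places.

Checks pass: Σm=0; 12 even; l₃=4∈[4,8].
(2·2+1)(2·6+1)(2·4+1) = 585
Δ: 4! 0! 8! / 13! → 1/6435
sum: t=2:+1/2304 = 1/2304
3j²(2 6 4; 0 0 0) = Δ·Π!·Σ² = 5/143  (sign +1)
sum: t=4:+1/967680 = 1/967680
3j²(2 6 4; -2 6 -4) = Δ·Π!·Σ² = 1/13  (sign +1)
combine: 4πI² = 585·5/143·1/13 = 225/143
take √, sign +1: I = 0.35384927

0.353849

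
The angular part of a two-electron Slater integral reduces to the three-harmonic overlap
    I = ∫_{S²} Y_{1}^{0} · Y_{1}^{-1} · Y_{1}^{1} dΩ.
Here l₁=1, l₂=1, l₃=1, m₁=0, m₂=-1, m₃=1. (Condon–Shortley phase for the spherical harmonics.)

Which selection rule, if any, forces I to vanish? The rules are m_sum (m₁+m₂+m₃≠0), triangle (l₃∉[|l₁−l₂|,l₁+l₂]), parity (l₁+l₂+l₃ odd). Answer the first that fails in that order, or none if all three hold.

parity

m₁+m₂+m₃ = 0 − 1 + 1 = 0  ✓
triangle: |1−1|=0 ≤ l₃=1 ≤ 1+1=2  ✓
parity: l₁+l₂+l₃ = 3 is odd  ✗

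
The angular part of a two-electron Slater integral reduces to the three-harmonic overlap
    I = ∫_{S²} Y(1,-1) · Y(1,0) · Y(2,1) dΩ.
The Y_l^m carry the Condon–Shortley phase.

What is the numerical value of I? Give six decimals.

-0.218510

m-sum 0 ✓  L=4 even ✓  0≤2≤2 ✓
Π(2lᵢ+1) = 3×3×5 = 45
triangle coeff Δ(1,1,2) = 1/30
Σ_t [0,0]: t=0:+1/1 = 1/1
(3j)²=2/15 [(1 1 2; 0 0 0)], sign=+1
Σ_t [0,0]: t=0:+1/2 = 1/2
(3j)²=1/10 [(1 1 2; -1 0 1)], sign=-1
⇒ 4πI² = 3/5
I = (-1)√(3/5/(4π)) = -0.21850969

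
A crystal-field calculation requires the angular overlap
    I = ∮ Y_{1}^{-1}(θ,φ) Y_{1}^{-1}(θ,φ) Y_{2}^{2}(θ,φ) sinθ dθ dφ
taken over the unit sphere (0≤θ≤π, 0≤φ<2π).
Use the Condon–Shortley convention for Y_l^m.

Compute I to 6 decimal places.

0.309019

m-sum 0 ✓  L=4 even ✓  0≤2≤2 ✓
Π(2lᵢ+1) = 3×3×5 = 45
triangle coeff Δ(1,1,2) = 1/30
Σ_t [0,0]: t=0:+1/1 = 1/1
(3j)²=2/15 [(1 1 2; 0 0 0)], sign=+1
Σ_t [0,0]: t=0:+1/4 = 1/4
(3j)²=1/5 [(1 1 2; -1 -1 2)], sign=+1
⇒ 4πI² = 6/5
I = (+1)√(6/5/(4π)) = 0.30901936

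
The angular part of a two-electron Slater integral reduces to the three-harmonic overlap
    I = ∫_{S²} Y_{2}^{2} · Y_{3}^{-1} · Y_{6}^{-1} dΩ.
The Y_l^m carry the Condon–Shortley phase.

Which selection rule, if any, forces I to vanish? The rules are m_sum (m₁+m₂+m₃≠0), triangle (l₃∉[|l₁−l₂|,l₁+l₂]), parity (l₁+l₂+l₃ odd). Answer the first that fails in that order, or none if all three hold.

triangle

azimuthal sum: 2 − 1 − 1 = 0  ✓
1 ≤ 6 ≤ 5 (triangle on l)  ✗
L = 2 + 3 + 6 = 11 (odd)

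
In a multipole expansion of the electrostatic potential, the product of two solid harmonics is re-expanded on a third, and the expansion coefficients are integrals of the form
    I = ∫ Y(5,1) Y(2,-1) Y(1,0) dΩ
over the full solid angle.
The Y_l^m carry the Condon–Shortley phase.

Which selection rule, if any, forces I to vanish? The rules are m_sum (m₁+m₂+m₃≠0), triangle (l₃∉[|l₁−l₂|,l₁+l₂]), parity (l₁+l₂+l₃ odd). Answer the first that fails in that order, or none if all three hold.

m₁+m₂+m₃ = 1 − 1 + 0 = 0  ✓
triangle: |5−2|=3 ≤ l₃=1 ≤ 5+2=7  ✗
parity: l₁+l₂+l₃ = 8 is even

triangle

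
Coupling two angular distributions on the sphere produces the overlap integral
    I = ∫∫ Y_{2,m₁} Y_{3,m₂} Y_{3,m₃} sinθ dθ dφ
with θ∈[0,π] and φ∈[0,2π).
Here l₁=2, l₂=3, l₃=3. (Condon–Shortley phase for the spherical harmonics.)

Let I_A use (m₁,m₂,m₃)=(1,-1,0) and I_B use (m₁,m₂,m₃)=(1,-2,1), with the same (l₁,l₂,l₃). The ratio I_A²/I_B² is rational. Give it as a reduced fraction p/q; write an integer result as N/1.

2/15

Same 2,3,3: normalisation and zero-m 3j drop out of the ratio.
A: Δ: 2! 2! 4! / 9! → 1/3780; sum: t=0:+1/8 t=1:−1/12 = 1/24; 3j²(2 3 3; 1 -1 0) = Δ·Π!·Σ² = 1/210  (sign -1)
B: Δ: 2! 2! 4! / 9! → 1/3780; sum: t=0:+1/12 t=1:−1/48 = 1/16; 3j²(2 3 3; 1 -2 1) = Δ·Π!·Σ² = 1/28  (sign +1)
I_A²/I_B² = (1/210)/(1/28) = 2/15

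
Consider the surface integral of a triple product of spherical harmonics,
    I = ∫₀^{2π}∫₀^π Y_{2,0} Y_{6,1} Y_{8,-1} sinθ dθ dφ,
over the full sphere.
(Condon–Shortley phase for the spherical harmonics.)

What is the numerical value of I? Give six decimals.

-0.233332

Checks pass: Σm=0; 16 even; l₃=8∈[4,8].
(2·2+1)(2·6+1)(2·8+1) = 1105
Δ: 0! 4! 12! / 17! → 1/30940
sum: t=0:+1/2073600 = 1/2073600
3j²(2 6 8; 0 0 0) = Δ·Π!·Σ² = 28/1105  (sign +1)
sum: t=0:+1/2419200 = 1/2419200
3j²(2 6 8; 0 1 -1) = Δ·Π!·Σ² = 27/1105  (sign -1)
combine: 4πI² = 1105·28/1105·27/1105 = 756/1105
take √, sign -1: I = -0.23333228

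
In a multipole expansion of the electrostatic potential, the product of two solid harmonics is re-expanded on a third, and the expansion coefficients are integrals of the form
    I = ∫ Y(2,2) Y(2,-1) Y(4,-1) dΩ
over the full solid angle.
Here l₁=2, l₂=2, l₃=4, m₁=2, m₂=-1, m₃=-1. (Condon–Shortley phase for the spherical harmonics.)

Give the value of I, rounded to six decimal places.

Rules hold: Σm=0, L=8 even, 0≤4≤4.
N = 5·5·9 = 225
Δ = 0!·4!·4!/9! = 1/630
Racah Σ t=0..0: t=0:+1/16 = 1/16
⇒ 3j(2 2 4; 0 0 0)² = 2/35, sgn +1
Racah Σ t=0..0: t=0:+1/144 = 1/144
⇒ 3j(2 2 4; 2 -1 -1)² = 1/126, sgn -1
4πI² = N·(3j₀)²·(3jₘ)² = 5/49
I = -1·√(0.102041/4π) = -0.09011188

-0.090112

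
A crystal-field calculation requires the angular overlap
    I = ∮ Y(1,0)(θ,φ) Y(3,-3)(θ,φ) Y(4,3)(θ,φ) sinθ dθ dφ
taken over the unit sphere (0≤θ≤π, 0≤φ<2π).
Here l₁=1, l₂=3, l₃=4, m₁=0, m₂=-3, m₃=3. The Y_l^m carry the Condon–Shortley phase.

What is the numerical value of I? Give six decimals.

m-sum 0 ✓  L=8 even ✓  2≤4≤4 ✓
Π(2lᵢ+1) = 3×7×9 = 189
triangle coeff Δ(1,3,4) = 1/252
Σ_t [0,0]: t=0:+1/36 = 1/36
(3j)²=4/63 [(1 3 4; 0 0 0)], sign=+1
Σ_t [0,0]: t=0:+1/720 = 1/720
(3j)²=1/36 [(1 3 4; 0 -3 3)], sign=-1
⇒ 4πI² = 1/3
I = (-1)√(1/3/(4π)) = -0.16286750

-0.162868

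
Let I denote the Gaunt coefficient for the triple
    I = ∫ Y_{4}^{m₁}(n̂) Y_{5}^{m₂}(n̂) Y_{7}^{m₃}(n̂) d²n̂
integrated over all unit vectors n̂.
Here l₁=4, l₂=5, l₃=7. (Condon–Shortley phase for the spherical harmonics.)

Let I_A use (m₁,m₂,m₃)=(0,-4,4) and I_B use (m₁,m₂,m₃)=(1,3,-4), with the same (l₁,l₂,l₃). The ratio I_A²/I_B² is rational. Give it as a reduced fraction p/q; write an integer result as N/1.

Same 4,5,7: normalisation and zero-m 3j drop out of the ratio.
A: Δ: 2! 6! 8! / 17! → 1/6126120; sum: t=0:+1/483840 t=1:−1/1451520 = 1/725760; 3j²(4 5 7; 0 -4 4) = Δ·Π!·Σ² = 24/1547  (sign -1)
B: Δ: 2! 6! 8! / 17! → 1/6126120; sum: t=0:+1/2903040 t=1:−1/241920 t=2:+1/345600 = -13/14515200; 3j²(4 5 7; 1 3 -4) = Δ·Π!·Σ² = 13/7140  (sign +1)
I_A²/I_B² = (24/1547)/(13/7140) = 1440/169

1440/169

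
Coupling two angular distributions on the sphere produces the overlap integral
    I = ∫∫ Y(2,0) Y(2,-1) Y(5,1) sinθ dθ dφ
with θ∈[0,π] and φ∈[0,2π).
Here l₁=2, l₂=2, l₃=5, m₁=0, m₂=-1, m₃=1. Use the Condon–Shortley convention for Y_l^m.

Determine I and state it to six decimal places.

l₃=5 ∉ [0,4] — triangle fails ⇒ I = 0

0.000000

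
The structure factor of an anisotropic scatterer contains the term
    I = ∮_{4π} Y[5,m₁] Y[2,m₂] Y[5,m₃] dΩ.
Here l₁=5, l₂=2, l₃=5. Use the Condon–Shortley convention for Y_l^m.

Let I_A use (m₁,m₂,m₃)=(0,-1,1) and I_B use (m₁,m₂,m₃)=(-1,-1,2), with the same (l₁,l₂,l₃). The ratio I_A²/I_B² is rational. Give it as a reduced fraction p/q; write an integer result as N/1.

5/42

Shared (l₁,l₂,l₃)=(5,2,5): N and (l;000)² cancel in I_A²/I_B².
A: Δ = 2!·8!·2!/13! = 1/38610; Racah Σ t=0..1: t=0:+1/1440 t=1:−1/1152 = -1/5760; ⇒ 3j(5 2 5; 0 -1 1)² = 1/858, sgn -1
B: Δ = 2!·8!·2!/13! = 1/38610; Racah Σ t=0..1: t=0:+1/2880 t=1:−1/1440 = -1/2880; ⇒ 3j(5 2 5; -1 -1 2)² = 7/715, sgn +1
I_A²/I_B² = (1/858)/(7/715) = 5/42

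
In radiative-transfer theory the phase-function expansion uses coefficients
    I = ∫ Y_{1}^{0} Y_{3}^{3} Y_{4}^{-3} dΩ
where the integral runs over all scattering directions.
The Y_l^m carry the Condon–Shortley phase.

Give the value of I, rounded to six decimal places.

-0.162868

Checks pass: Σm=0; 8 even; l₃=4∈[2,4].
(2·1+1)(2·3+1)(2·4+1) = 189
Δ: 0! 2! 6! / 9! → 1/252
sum: t=0:+1/36 = 1/36
3j²(1 3 4; 0 0 0) = Δ·Π!·Σ² = 4/63  (sign +1)
sum: t=0:+1/720 = 1/720
3j²(1 3 4; 0 3 -3) = Δ·Π!·Σ² = 1/36  (sign -1)
combine: 4πI² = 189·4/63·1/36 = 1/3
take √, sign -1: I = -0.16286750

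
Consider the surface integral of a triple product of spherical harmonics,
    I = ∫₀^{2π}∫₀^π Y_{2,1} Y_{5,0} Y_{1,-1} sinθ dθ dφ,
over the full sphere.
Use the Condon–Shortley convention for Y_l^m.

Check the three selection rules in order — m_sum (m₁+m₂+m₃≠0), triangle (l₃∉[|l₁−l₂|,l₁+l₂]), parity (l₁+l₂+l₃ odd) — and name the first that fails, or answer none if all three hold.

Σmᵢ = 0  ✓
l₃∈[|l₁−l₂|,l₁+l₂]=[3,7], have l₃=1  ✗
Σlᵢ = 8 ⇒ even

triangle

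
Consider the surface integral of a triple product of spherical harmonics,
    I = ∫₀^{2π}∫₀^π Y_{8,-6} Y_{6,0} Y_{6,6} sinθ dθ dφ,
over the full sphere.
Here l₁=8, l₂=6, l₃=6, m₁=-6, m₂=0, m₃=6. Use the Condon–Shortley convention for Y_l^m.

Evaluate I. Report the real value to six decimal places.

Rules hold: Σm=0, L=20 even, 2≤6≤14.
N = 17·13·13 = 2873
Δ = 8!·8!·4!/21! = 1/1309458150
Racah Σ t=2..6: t=2:+1/49766400 t=3:−1/3110400 t=4:+1/1327104 t=5:−1/3110400 t=6:+1/49766400 = 1/6635520
⇒ 3j(8 6 6; 0 0 0)² = 350/46189, sgn +1
Racah Σ t=6..6: t=6:+1/1393459200 = 1/1393459200
⇒ 3j(8 6 6; -6 0 6)² = 11/646, sgn +1
4πI² = N·(3j₀)²·(3jₘ)² = 2275/6137
I = +1·√(0.370702/4π) = 0.17175433

0.171754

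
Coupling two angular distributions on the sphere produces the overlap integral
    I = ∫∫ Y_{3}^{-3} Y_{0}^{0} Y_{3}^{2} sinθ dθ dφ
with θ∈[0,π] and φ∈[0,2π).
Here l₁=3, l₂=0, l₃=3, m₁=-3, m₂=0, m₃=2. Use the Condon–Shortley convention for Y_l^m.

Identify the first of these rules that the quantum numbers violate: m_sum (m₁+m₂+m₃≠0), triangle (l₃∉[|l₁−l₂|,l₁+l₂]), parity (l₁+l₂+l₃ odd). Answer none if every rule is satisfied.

m_sum

azimuthal sum: -3 + 0 + 2 = -1  ✗
3 ≤ 3 ≤ 3 (triangle on l)
L = 3 + 0 + 3 = 6 (even)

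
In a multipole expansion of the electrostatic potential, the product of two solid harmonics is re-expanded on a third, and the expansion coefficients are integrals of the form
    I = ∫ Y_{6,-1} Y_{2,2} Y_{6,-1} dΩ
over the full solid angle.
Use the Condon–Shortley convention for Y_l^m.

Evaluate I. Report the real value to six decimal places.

0.196649

Checks pass: Σm=0; 14 even; l₃=6∈[4,8].
(2·6+1)(2·2+1)(2·6+1) = 845
Δ: 2! 10! 2! / 15! → 1/90090
sum: t=0:+1/69120 t=1:−1/14400 t=2:+1/69120 = -7/172800
3j²(6 2 6; 0 0 0) = Δ·Π!·Σ² = 14/715  (sign -1)
sum: t=2:+1/57600 = 1/57600
3j²(6 2 6; -1 2 -1) = Δ·Π!·Σ² = 21/715  (sign -1)
combine: 4πI² = 845·14/715·21/715 = 294/605
take √, sign +1: I = 0.19664868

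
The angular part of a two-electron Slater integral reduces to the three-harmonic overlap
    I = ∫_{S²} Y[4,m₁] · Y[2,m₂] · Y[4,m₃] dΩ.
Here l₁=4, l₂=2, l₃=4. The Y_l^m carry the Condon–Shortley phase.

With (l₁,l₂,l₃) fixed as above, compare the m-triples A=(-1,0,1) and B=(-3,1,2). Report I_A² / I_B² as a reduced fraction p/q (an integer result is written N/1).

289/525

Shared (l₁,l₂,l₃)=(4,2,4): N and (l;000)² cancel in I_A²/I_B².
A: Δ = 2!·6!·2!/11! = 1/13860; Racah Σ t=0..2: t=0:+1/480 t=1:−1/48 t=2:+1/144 = -17/1440; ⇒ 3j(4 2 4; -1 0 1)² = 289/13860, sgn +1
B: Δ = 2!·6!·2!/11! = 1/13860; Racah Σ t=1..2: t=1:−1/1440 t=2:+1/240 = 1/288; ⇒ 3j(4 2 4; -3 1 2)² = 5/132, sgn +1
I_A²/I_B² = (289/13860)/(5/132) = 289/525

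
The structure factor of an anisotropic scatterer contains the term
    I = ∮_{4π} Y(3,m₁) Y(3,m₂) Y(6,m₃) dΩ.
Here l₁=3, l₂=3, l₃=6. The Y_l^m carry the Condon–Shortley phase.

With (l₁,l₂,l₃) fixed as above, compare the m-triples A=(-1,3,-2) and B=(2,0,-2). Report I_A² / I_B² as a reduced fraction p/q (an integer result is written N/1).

1/8

Same 3,3,6: normalisation and zero-m 3j drop out of the ratio.
A: Δ: 0! 6! 6! / 13! → 1/12012; sum: t=0:+1/34560 = 1/34560; 3j²(3 3 6; -1 3 -2) = Δ·Π!·Σ² = 1/429  (sign +1)
B: Δ: 0! 6! 6! / 13! → 1/12012; sum: t=0:+1/4320 = 1/4320; 3j²(3 3 6; 2 0 -2) = Δ·Π!·Σ² = 8/429  (sign +1)
I_A²/I_B² = (1/429)/(8/429) = 1/8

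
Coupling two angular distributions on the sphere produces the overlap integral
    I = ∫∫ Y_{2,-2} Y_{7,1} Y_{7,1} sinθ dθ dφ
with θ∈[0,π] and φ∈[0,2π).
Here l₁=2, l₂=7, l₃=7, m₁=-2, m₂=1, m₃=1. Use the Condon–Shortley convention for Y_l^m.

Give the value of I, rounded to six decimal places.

Checks pass: Σm=0; 16 even; l₃=7∈[5,9].
(2·2+1)(2·7+1)(2·7+1) = 1125
Δ: 2! 2! 12! / 17! → 1/185640
sum: t=0:+1/2419200 t=1:−1/518400 t=2:+1/2419200 = -1/907200
3j²(2 7 7; 0 0 0) = Δ·Π!·Σ² = 56/3315  (sign +1)
sum: t=2:+1/2073600 = 1/2073600
3j²(2 7 7; -2 1 1) = Δ·Π!·Σ² = 28/1105  (sign +1)
combine: 4πI² = 1125·56/3315·28/1105 = 23520/48841
take √, sign +1: I = 0.19575887

0.195759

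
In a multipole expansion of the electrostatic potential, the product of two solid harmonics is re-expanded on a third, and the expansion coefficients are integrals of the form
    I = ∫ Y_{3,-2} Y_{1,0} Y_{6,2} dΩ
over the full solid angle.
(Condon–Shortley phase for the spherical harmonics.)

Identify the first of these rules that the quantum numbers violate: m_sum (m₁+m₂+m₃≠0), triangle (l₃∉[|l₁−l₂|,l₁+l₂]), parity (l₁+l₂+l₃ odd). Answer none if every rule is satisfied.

m₁+m₂+m₃ = -2 + 0 + 2 = 0  ✓
triangle: |3−1|=2 ≤ l₃=6 ≤ 3+1=4  ✗
parity: l₁+l₂+l₃ = 10 is even

triangle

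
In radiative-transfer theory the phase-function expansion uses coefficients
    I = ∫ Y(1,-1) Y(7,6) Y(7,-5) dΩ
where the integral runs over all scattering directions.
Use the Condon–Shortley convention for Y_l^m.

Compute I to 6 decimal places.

l₁+l₂+l₃=15 is odd: 3j(l;000)=0 ⇒ I=0

0.000000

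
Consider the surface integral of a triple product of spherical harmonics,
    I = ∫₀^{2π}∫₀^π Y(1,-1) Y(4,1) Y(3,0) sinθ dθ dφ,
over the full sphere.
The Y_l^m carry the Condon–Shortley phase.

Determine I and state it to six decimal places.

m-sum 0 ✓  L=8 even ✓  3≤3≤5 ✓
Π(2lᵢ+1) = 3×9×7 = 189
triangle coeff Δ(1,4,3) = 1/252
Σ_t [1,1]: t=1:−1/36 = -1/36
(3j)²=4/63 [(1 4 3; 0 0 0)], sign=+1
Σ_t [2,2]: t=2:+1/72 = 1/72
(3j)²=5/126 [(1 4 3; -1 1 0)], sign=-1
⇒ 4πI² = 10/21
I = (-1)√(10/21/(4π)) = -0.19466390

-0.194664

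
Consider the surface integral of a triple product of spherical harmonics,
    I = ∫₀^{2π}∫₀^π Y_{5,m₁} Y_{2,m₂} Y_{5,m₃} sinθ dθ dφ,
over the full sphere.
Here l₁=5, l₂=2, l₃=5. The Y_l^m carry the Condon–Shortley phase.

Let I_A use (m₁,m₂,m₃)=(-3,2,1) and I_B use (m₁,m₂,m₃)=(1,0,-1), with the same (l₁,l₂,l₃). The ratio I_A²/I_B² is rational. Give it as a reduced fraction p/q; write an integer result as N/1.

112/81

Shared (l₁,l₂,l₃)=(5,2,5): N and (l;000)² cancel in I_A²/I_B².
A: Δ = 2!·8!·2!/13! = 1/38610; Racah Σ t=2..2: t=2:+1/5760 = 1/5760; ⇒ 3j(5 2 5; -3 2 1)² = 56/2145, sgn +1
B: Δ = 2!·8!·2!/13! = 1/38610; Racah Σ t=0..2: t=0:+1/2304 t=1:−1/720 t=2:+1/5760 = -1/1280; ⇒ 3j(5 2 5; 1 0 -1)² = 27/1430, sgn -1
I_A²/I_B² = (56/2145)/(27/1430) = 112/81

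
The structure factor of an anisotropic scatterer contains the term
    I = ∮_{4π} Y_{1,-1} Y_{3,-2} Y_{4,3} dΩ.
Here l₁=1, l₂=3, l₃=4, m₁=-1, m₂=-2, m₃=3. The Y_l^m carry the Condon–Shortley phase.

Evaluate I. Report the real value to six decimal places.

Rules hold: Σm=0, L=8 even, 2≤4≤4.
N = 3·7·9 = 189
Δ = 0!·2!·6!/9! = 1/252
Racah Σ t=0..0: t=0:+1/36 = 1/36
⇒ 3j(1 3 4; 0 0 0)² = 4/63, sgn +1
Racah Σ t=0..0: t=0:+1/240 = 1/240
⇒ 3j(1 3 4; -1 -2 3)² = 1/12, sgn -1
4πI² = N·(3j₀)²·(3jₘ)² = 1/1
I = -1·√(1/4π) = -0.28209479

-0.282095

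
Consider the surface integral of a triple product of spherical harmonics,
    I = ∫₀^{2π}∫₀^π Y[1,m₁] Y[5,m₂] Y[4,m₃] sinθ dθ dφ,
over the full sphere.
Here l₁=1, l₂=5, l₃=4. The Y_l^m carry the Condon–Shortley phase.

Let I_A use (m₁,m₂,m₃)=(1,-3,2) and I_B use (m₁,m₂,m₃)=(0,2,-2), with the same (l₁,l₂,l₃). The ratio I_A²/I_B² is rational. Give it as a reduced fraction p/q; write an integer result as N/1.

Same 1,5,4: normalisation and zero-m 3j drop out of the ratio.
A: Δ: 2! 0! 8! / 11! → 1/495; sum: t=0:+1/2880 = 1/2880; 3j²(1 5 4; 1 -3 2) = Δ·Π!·Σ² = 28/495  (sign +1)
B: Δ: 2! 0! 8! / 11! → 1/495; sum: t=1:−1/1440 = -1/1440; 3j²(1 5 4; 0 2 -2) = Δ·Π!·Σ² = 7/165  (sign -1)
I_A²/I_B² = (28/495)/(7/165) = 4/3

4/3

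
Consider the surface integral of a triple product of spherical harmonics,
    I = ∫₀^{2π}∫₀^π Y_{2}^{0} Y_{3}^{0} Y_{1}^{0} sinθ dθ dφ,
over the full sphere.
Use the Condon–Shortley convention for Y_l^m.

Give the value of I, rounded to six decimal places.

0.247767

m-sum 0 ✓  L=6 even ✓  1≤1≤5 ✓
Π(2lᵢ+1) = 5×7×3 = 105
triangle coeff Δ(2,3,1) = 1/105
Σ_t [2,2]: t=2:+1/4 = 1/4
(3j)²=3/35 [(2 3 1; 0 0 0)], sign=-1
(m-triple is (0,0,0) — same symbol as above.)
⇒ 4πI² = 27/35
I = (+1)√(27/35/(4π)) = 0.24776670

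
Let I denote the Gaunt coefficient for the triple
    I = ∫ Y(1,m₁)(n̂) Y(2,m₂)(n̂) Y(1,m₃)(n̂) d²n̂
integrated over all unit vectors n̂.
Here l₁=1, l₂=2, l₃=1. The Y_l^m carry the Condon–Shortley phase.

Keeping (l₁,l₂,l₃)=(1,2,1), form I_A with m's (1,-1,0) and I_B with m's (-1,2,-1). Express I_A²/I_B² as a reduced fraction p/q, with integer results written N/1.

1/2

l's match ⇒ only the (l;m) 3-j factors differ between A and B.
A: triangle coeff Δ(1,2,1) = 1/30; Σ_t [0,0]: t=0:+1/2 = 1/2; (3j)²=1/10 [(1 2 1; 1 -1 0)], sign=-1
B: triangle coeff Δ(1,2,1) = 1/30; Σ_t [2,2]: t=2:+1/4 = 1/4; (3j)²=1/5 [(1 2 1; -1 2 -1)], sign=+1
I_A²/I_B² = (1/10)/(1/5) = 1/2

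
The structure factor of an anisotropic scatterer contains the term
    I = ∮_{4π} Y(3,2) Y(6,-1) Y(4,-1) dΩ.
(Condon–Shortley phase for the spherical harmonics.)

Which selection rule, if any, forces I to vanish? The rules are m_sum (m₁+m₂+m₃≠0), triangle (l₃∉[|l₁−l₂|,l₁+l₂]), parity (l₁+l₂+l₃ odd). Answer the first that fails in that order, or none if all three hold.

azimuthal sum: 2 − 1 − 1 = 0  ✓
3 ≤ 4 ≤ 9 (triangle on l)  ✓
L = 3 + 6 + 4 = 13 (odd)  ✗

parity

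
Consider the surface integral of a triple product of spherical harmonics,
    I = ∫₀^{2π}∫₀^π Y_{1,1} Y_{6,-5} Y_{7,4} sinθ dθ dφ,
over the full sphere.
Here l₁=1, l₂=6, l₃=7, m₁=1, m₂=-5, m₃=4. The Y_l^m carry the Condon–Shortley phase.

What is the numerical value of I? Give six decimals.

0.060604

Rules hold: Σm=0, L=14 even, 5≤7≤7.
N = 3·13·15 = 585
Δ = 0!·2!·12!/15! = 1/1365
Racah Σ t=0..0: t=0:+1/518400 = 1/518400
⇒ 3j(1 6 7; 0 0 0)² = 7/195, sgn -1
Racah Σ t=0..0: t=0:+1/79833600 = 1/79833600
⇒ 3j(1 6 7; 1 -5 4)² = 1/455, sgn -1
4πI² = N·(3j₀)²·(3jₘ)² = 3/65
I = +1·√(0.0461538/4π) = 0.06060368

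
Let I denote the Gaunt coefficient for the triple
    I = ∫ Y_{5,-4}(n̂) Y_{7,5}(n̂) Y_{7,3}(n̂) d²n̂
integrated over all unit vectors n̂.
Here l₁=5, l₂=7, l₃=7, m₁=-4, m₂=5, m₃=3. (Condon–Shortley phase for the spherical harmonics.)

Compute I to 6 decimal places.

0.000000

-4 + 5 + 3 = 4 ≠ 0: azimuthal integral kills it; I = 0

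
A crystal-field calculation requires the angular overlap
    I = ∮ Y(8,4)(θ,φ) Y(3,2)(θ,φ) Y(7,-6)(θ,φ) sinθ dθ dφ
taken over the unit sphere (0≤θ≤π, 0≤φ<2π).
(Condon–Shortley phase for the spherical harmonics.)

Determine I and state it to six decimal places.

Checks pass: Σm=0; 18 even; l₃=7∈[5,11].
(2·8+1)(2·3+1)(2·7+1) = 1785
Δ: 4! 12! 2! / 19! → 1/5290740
sum: t=1:−1/7257600 t=2:+1/2073600 t=3:−1/7257600 = 1/4838400
3j²(8 3 7; 0 0 0) = Δ·Π!·Σ² = 252/20995  (sign -1)
sum: t=3:−1/479001600 t=4:+1/11496038400 = -23/11496038400
3j²(8 3 7; 4 2 -6) = Δ·Π!·Σ² = 529/81396  (sign +1)
combine: 4πI² = 1785·252/20995·529/81396 = 11109/79781
take √, sign -1: I = -0.10526471

-0.105265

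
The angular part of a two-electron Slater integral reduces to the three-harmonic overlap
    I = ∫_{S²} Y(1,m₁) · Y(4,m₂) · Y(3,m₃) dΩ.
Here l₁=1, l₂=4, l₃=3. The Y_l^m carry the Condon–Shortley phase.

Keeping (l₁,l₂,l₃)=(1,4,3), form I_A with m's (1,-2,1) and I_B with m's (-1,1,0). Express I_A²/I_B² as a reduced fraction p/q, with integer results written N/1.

3/2

Same 1,4,3: normalisation and zero-m 3j drop out of the ratio.
A: Δ: 2! 0! 6! / 9! → 1/252; sum: t=0:+1/96 = 1/96; 3j²(1 4 3; 1 -2 1) = Δ·Π!·Σ² = 5/84  (sign +1)
B: Δ: 2! 0! 6! / 9! → 1/252; sum: t=2:+1/72 = 1/72; 3j²(1 4 3; -1 1 0) = Δ·Π!·Σ² = 5/126  (sign -1)
I_A²/I_B² = (5/84)/(5/126) = 3/2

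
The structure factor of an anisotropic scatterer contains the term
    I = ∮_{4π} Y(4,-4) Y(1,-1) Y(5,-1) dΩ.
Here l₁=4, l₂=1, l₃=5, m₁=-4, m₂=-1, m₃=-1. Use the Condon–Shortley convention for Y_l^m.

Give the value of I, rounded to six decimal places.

0.000000

Σmᵢ = -6 ≠ 0, so the φ-integral vanishes; I = 0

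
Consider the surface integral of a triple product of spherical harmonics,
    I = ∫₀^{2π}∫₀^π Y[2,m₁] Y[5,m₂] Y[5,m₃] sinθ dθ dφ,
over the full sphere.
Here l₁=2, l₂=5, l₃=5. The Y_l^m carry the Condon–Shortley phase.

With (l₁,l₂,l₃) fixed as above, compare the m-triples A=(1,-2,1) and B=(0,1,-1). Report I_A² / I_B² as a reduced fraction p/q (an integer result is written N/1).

14/27

Same 2,5,5: normalisation and zero-m 3j drop out of the ratio.
A: Δ: 2! 2! 8! / 13! → 1/38610; sum: t=0:+1/1440 t=1:−1/2880 = 1/2880; 3j²(2 5 5; 1 -2 1) = Δ·Π!·Σ² = 7/715  (sign +1)
B: Δ: 2! 2! 8! / 13! → 1/38610; sum: t=0:+1/5760 t=1:−1/720 t=2:+1/2304 = -1/1280; 3j²(2 5 5; 0 1 -1) = Δ·Π!·Σ² = 27/1430  (sign -1)
I_A²/I_B² = (7/715)/(27/1430) = 14/27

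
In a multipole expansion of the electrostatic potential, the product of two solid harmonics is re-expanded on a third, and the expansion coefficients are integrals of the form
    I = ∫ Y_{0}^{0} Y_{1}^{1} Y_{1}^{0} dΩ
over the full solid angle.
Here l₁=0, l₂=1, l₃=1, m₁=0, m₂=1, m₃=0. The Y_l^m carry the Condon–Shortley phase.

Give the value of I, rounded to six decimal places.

0 + 1 + 0 = 1 ≠ 0: azimuthal integral kills it; I = 0

0.000000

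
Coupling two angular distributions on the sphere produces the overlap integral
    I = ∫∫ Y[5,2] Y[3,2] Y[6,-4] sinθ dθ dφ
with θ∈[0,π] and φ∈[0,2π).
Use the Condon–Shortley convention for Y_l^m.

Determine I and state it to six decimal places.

Checks pass: Σm=0; 14 even; l₃=6∈[2,8].
(2·5+1)(2·3+1)(2·6+1) = 1001
Δ: 2! 8! 4! / 15! → 1/675675
sum: t=0:+1/8640 t=1:−1/2304 t=2:+1/8640 = -7/34560
3j²(5 3 6; 0 0 0) = Δ·Π!·Σ² = 7/429  (sign -1)
sum: t=1:−1/34560 t=2:+1/60480 = -1/80640
3j²(5 3 6; 2 2 -4) = Δ·Π!·Σ² = 6/1001  (sign -1)
combine: 4πI² = 1001·7/429·6/1001 = 14/143
take √, sign +1: I = 0.08826552

0.088266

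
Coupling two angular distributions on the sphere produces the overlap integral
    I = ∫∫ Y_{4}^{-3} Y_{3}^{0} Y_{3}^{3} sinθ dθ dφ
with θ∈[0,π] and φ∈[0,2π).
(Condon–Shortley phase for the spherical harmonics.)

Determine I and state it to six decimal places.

0.203551

Checks pass: Σm=0; 10 even; l₃=3∈[1,7].
(2·4+1)(2·3+1)(2·3+1) = 441
Δ: 4! 4! 2! / 11! → 1/34650
sum: t=1:−1/72 t=2:+1/16 t=3:−1/72 = 5/144
3j²(4 3 3; 0 0 0) = Δ·Π!·Σ² = 2/77  (sign -1)
sum: t=3:−1/288 = -1/288
3j²(4 3 3; -3 0 3) = Δ·Π!·Σ² = 1/22  (sign -1)
combine: 4πI² = 441·2/77·1/22 = 63/121
take √, sign +1: I = 0.20355073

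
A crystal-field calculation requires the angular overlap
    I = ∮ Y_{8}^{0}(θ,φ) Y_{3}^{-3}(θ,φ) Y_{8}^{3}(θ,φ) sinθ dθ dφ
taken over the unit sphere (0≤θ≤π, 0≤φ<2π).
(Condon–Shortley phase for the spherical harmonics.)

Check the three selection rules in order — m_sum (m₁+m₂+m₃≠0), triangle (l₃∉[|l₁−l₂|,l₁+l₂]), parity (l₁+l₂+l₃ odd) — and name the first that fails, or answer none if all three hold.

Σmᵢ = 0  ✓
l₃∈[|l₁−l₂|,l₁+l₂]=[5,11], have l₃=8  ✓
Σlᵢ = 19 ⇒ odd  ✗

parity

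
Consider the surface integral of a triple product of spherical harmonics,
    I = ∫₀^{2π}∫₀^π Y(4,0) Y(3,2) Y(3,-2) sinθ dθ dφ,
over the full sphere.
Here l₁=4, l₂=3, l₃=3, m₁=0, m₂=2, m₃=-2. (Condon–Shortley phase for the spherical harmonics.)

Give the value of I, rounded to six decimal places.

-0.179515

Rules hold: Σm=0, L=10 even, 1≤3≤7.
N = 9·7·7 = 441
Δ = 4!·4!·2!/11! = 1/34650
Racah Σ t=1..3: t=1:−1/72 t=2:+1/16 t=3:−1/72 = 5/144
⇒ 3j(4 3 3; 0 0 0)² = 2/77, sgn -1
Racah Σ t=3..4: t=3:−1/72 t=4:+1/576 = -7/576
⇒ 3j(4 3 3; 0 2 -2)² = 7/198, sgn +1
4πI² = N·(3j₀)²·(3jₘ)² = 49/121
I = -1·√(0.404959/4π) = -0.17951487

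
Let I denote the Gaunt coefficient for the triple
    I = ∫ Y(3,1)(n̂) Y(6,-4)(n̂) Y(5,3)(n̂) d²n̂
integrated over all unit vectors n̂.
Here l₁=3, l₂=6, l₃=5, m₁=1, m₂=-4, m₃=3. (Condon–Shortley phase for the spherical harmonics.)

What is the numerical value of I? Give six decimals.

0.113950

Checks pass: Σm=0; 14 even; l₃=5∈[3,9].
(2·3+1)(2·6+1)(2·5+1) = 1001
Δ: 4! 2! 8! / 15! → 1/675675
sum: t=1:−1/8640 t=2:+1/2304 t=3:−1/8640 = 7/34560
3j²(3 6 5; 0 0 0) = Δ·Π!·Σ² = 7/429  (sign -1)
sum: t=0:+1/69120 t=1:−1/30240 t=2:+1/322560 = -1/64512
3j²(3 6 5; 1 -4 3) = Δ·Π!·Σ² = 10/1001  (sign -1)
combine: 4πI² = 1001·7/429·10/1001 = 70/429
take √, sign +1: I = 0.11395029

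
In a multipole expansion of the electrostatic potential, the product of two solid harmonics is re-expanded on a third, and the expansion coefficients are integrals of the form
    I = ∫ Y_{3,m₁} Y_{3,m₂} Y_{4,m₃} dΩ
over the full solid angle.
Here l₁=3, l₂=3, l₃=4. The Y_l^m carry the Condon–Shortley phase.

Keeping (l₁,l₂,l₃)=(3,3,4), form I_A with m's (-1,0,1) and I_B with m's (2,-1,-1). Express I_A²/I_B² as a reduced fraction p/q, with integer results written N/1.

Shared (l₁,l₂,l₃)=(3,3,4): N and (l;000)² cancel in I_A²/I_B².
A: Δ = 2!·4!·4!/11! = 1/34650; Racah Σ t=0..2: t=0:+1/288 t=1:−1/24 t=2:+1/48 = -5/288; ⇒ 3j(3 3 4; -1 0 1)² = 5/462, sgn +1
B: Δ = 2!·4!·4!/11! = 1/34650; Racah Σ t=0..1: t=0:+1/48 t=1:−1/144 = 1/72; ⇒ 3j(3 3 4; 2 -1 -1)² = 16/693, sgn -1
I_A²/I_B² = (5/462)/(16/693) = 15/32

15/32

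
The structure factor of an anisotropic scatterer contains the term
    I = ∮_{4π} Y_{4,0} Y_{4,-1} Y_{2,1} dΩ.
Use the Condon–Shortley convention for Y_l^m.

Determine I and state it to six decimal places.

Rules hold: Σm=0, L=10 even, 0≤2≤8.
N = 9·9·5 = 405
Δ = 6!·2!·2!/11! = 1/13860
Racah Σ t=2..4: t=2:+1/192 t=3:−1/36 t=4:+1/192 = -5/288
⇒ 3j(4 4 2; 0 0 0)² = 20/693, sgn -1
Racah Σ t=2..3: t=2:+1/96 t=3:−1/72 = -1/288
⇒ 3j(4 4 2; 0 -1 1)² = 1/462, sgn +1
4πI² = N·(3j₀)²·(3jₘ)² = 150/5929
I = -1·√(0.0252994/4π) = -0.04486937

-0.044869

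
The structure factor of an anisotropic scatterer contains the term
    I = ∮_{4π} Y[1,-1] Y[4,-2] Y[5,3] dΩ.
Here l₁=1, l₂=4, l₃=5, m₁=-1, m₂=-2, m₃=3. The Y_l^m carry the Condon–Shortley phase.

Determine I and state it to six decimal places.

-0.259847

Rules hold: Σm=0, L=10 even, 3≤5≤5.
N = 3·9·11 = 297
Δ = 0!·2!·8!/11! = 1/495
Racah Σ t=0..0: t=0:+1/576 = 1/576
⇒ 3j(1 4 5; 0 0 0)² = 5/99, sgn -1
Racah Σ t=0..0: t=0:+1/2880 = 1/2880
⇒ 3j(1 4 5; -1 -2 3)² = 28/495, sgn +1
4πI² = N·(3j₀)²·(3jₘ)² = 28/33
I = -1·√(0.848485/4π) = -0.25984664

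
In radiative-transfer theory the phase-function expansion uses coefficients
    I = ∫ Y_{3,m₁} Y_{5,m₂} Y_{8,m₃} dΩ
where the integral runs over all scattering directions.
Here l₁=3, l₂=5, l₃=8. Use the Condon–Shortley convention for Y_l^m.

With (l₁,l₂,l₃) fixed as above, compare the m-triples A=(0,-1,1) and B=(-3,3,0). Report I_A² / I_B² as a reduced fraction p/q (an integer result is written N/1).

l's match ⇒ only the (l;m) 3-j factors differ between A and B.
A: triangle coeff Δ(3,5,8) = 1/136136; Σ_t [0,0]: t=0:+1/622080 = 1/622080; (3j)²=105/4862 [(3 5 8; 0 -1 1)], sign=-1
B: triangle coeff Δ(3,5,8) = 1/136136; Σ_t [0,0]: t=0:+1/58060800 = 1/58060800; (3j)²=1/4862 [(3 5 8; -3 3 0)], sign=+1
I_A²/I_B² = (105/4862)/(1/4862) = 105/1

105/1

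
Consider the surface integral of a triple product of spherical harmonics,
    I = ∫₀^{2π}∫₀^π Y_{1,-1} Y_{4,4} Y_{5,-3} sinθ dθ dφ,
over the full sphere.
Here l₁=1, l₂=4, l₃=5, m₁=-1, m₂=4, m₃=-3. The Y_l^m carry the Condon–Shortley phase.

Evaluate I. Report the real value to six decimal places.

-0.049106

m-sum 0 ✓  L=10 even ✓  3≤5≤5 ✓
Π(2lᵢ+1) = 3×9×11 = 297
triangle coeff Δ(1,4,5) = 1/495
Σ_t [0,0]: t=0:+1/576 = 1/576
(3j)²=5/99 [(1 4 5; 0 0 0)], sign=-1
Σ_t [0,0]: t=0:+1/80640 = 1/80640
(3j)²=1/495 [(1 4 5; -1 4 -3)], sign=+1
⇒ 4πI² = 1/33
I = (-1)√(1/33/(4π)) = -0.04910640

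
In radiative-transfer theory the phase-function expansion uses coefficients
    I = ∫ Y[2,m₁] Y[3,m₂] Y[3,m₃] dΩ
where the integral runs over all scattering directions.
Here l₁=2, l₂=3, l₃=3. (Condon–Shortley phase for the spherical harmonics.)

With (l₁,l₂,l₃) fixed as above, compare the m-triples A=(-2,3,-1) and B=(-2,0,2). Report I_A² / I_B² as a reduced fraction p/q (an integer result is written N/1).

1/2

l's match ⇒ only the (l;m) 3-j factors differ between A and B.
A: triangle coeff Δ(2,3,3) = 1/3780; Σ_t [2,2]: t=2:+1/96 = 1/96; (3j)²=1/42 [(2 3 3; -2 3 -1)], sign=+1
B: triangle coeff Δ(2,3,3) = 1/3780; Σ_t [2,2]: t=2:+1/24 = 1/24; (3j)²=1/21 [(2 3 3; -2 0 2)], sign=-1
I_A²/I_B² = (1/42)/(1/21) = 1/2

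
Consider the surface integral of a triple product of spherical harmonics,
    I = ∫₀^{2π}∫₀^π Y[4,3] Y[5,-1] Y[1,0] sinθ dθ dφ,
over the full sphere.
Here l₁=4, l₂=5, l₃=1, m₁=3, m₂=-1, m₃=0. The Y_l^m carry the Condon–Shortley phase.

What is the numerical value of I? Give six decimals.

0.000000

3 − 1 + 0 = 2 ≠ 0: azimuthal integral kills it; I = 0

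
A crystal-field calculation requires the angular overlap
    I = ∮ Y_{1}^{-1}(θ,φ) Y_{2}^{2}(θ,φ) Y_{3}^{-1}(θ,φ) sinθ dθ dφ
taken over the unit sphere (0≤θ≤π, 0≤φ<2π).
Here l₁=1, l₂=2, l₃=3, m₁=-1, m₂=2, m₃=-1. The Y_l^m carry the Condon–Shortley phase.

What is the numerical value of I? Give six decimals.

-0.082589

Rules hold: Σm=0, L=6 even, 1≤3≤3.
N = 3·5·7 = 105
Δ = 0!·2!·4!/7! = 1/105
Racah Σ t=0..0: t=0:+1/4 = 1/4
⇒ 3j(1 2 3; 0 0 0)² = 3/35, sgn -1
Racah Σ t=0..0: t=0:+1/48 = 1/48
⇒ 3j(1 2 3; -1 2 -1)² = 1/105, sgn +1
4πI² = N·(3j₀)²·(3jₘ)² = 3/35
I = -1·√(0.0857143/4π) = -0.08258890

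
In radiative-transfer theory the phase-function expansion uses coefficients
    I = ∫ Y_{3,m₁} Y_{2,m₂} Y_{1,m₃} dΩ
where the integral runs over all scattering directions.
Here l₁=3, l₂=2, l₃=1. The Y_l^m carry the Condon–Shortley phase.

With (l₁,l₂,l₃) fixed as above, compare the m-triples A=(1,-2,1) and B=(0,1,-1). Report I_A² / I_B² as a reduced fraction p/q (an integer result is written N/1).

Shared (l₁,l₂,l₃)=(3,2,1): N and (l;000)² cancel in I_A²/I_B².
A: Δ = 4!·2!·0!/7! = 1/105; Racah Σ t=0..0: t=0:+1/48 = 1/48; ⇒ 3j(3 2 1; 1 -2 1)² = 1/105, sgn +1
B: Δ = 4!·2!·0!/7! = 1/105; Racah Σ t=3..3: t=3:−1/12 = -1/12; ⇒ 3j(3 2 1; 0 1 -1)² = 1/35, sgn -1
I_A²/I_B² = (1/105)/(1/35) = 1/3

1/3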